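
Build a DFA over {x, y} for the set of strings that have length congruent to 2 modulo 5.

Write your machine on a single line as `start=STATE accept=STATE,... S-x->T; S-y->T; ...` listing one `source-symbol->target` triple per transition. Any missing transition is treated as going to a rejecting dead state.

start=q0; accept=q2; q0-x->q1; q0-y->q1; q1-x->q2; q1-y->q2; q2-x->q3; q2-y->q3; q3-x->q4; q3-y->q4; q4-x->q0; q4-y->q0

Only the length mod 5 matters, so use a 5-cycle: from any state, every input symbol moves to the next state, wrapping q4 back to q0. Mark q2 accepting.
With 5 states:
        x   y  
>  q0   q1  q1 
   q1   q2  q2 
 * q2   q3  q3 
   q3   q4  q4 
   q4   q0  q0 
(> = start, * = accepting)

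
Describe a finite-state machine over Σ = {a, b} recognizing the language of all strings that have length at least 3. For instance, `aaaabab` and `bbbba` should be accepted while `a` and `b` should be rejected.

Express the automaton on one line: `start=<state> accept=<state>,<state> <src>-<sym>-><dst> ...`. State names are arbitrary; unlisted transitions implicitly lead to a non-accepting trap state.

start=s0 accept=s3,s4 s0-a->s1 s0-b->s1 s1-a->s2 s1-b->s2 s2-a->s3 s2-b->s3 s3-a->s4 s3-b->s4 s4-a->s4 s4-b->s4

We only need to distinguish lengths 0, 1, …, 3, and '>3'. Chain s0 → s1 → s2 → s3 → s4 on every symbol, with s4 looping. Accepting states: {s3, s4}.
With 5 states:
        a   b  
>  s0   s1  s1 
   s1   s2  s2 
   s2   s3  s3 
 * s3   s4  s4 
 * s4   s4  s4 
(> = start, * = accepting)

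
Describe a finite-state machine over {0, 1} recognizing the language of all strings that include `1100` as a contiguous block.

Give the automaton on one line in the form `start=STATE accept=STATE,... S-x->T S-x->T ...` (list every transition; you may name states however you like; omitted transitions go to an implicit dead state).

start=q0 accept=q4 q0-0->q0 q0-1->q1 q1-0->q0 q1-1->q2 q2-0->q3 q2-1->q2 q3-0->q4 q3-1->q1 q4-0->q4 q4-1->q4

States q0..q3 record the length of the longest prefix of `1100` that matches the current input suffix. Reaching q4 means `1100` has been seen, and we stay there forever. Accept from q4.
5 states suffice.
        0   1  
>  q0   q0  q1 
   q1   q0  q2 
   q2   q3  q2 
   q3   q4  q1 
 * q4   q4  q4 
(> = start, * = accepting)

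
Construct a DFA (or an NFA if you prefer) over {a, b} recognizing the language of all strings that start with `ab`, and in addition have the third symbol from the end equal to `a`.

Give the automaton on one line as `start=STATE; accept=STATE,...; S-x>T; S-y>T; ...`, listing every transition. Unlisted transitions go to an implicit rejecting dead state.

start=s0; accept=s4,s5,s9,s10; s0-a>s1; s0-b>s2; s1-a>s2; s1-b>s3; s2-a>s2; s2-b>s2; s3-a>s4; s3-b>s5; s4-a>s6; s4-b>s3; s5-a>s7; s5-b>s8; s6-a>s9; s6-b>s10; s7-a>s6; s7-b>s3; s8-a>s7; s8-b>s8; s9-a>s9; s9-b>s10; s10-a>s4; s10-b>s5

Build one automaton per condition and run them in lockstep. One (4 states) tracks whether the input so far still matches the prefix `ab`; the other (15 states) tracks the last 3 symbols read. Each combined state is a pair, one component from each; accept when both components accept. Minimizing collapses redundant product states.
With 11 states:
          a    b  
>  s0     s1   s2 
   s1     s2   s3 
   s2     s2   s2 
   s3     s4   s5 
 * s4     s6   s3 
 * s5     s7   s8 
   s6     s9  s10 
   s7     s6   s3 
   s8     s7   s8 
 * s9     s9  s10 
 * s10    s4   s5 
(> = start, * = accepting)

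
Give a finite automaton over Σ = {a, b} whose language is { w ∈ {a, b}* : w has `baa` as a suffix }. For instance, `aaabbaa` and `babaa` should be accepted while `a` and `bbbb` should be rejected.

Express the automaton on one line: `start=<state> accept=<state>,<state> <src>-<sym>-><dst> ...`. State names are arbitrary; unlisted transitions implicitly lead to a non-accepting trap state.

Let each state record the length of the longest suffix of the input read so far that is also a prefix of `baa`. q1 means the last symbol is `b`; q2 means the last 2 symbols are `ba`; q3 means the last 3 symbols are `baa`. Accept only at q3, where the string currently ends in `baa`.
4 states suffice.
        a   b  
>  q0   q0  q1 
   q1   q2  q1 
   q2   q3  q1 
 * q3   q0  q1 
(> = start, * = accepting)

start=q0 accept=q3 q0-a->q0 q0-b->q1 q1-a->q2 q1-b->q1 q2-a->q3 q2-b->q1 q3-a->q0 q3-b->q1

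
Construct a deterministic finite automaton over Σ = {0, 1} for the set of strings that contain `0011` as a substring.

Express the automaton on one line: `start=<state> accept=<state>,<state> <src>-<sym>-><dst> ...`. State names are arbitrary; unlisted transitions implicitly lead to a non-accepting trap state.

start=S0 accept=S4 S0-0->S1 S0-1->S0 S1-0->S2 S1-1->S0 S2-0->S2 S2-1->S3 S3-0->S1 S3-1->S4 S4-0->S4 S4-1->S4

Track how much of `0011` has been matched so far: state S0 is no progress, S4 is the absorbing accept state reached once `0011` has occurred. Intermediate states record partial matches; on a mismatch, fall back to the longest reusable overlap.
With 5 states:
        0   1  
>  S0   S1  S0 
   S1   S2  S0 
   S2   S2  S3 
   S3   S1  S4 
 * S4   S4  S4 
(> = start, * = accepting)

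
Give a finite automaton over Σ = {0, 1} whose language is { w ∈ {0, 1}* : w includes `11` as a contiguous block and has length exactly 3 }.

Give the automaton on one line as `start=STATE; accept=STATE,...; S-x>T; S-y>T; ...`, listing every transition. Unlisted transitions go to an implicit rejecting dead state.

start=q0; accept=q8; q0-0>q1; q0-1>q2; q1-0>q3; q1-1>q4; q2-0>q3; q2-1>q5; q3-0>q6; q3-1>q7; q4-0>q6; q4-1>q8; q5-0>q8; q5-1>q8; q6-0>q9; q6-1>q10; q7-0>q9; q7-1>q11; q8-0>q11; q8-1>q11; q9-0>q9; q9-1>q10; q10-0>q9; q10-1>q11; q11-0>q11; q11-1>q11

Handle the two conditions separately and then intersect. The first has 3 states tracking whether and how much of `11` has been seen; the second has 5 states tracking the input length, saturating at 4. A product state is a pair (one from each), accepting exactly when both do.
A 12-state machine:
          0    1  
>  q0     q1   q2 
   q1     q3   q4 
   q2     q3   q5 
   q3     q6   q7 
   q4     q6   q8 
   q5     q8   q8 
   q6     q9  q10 
   q7     q9  q11 
 * q8    q11  q11 
   q9     q9  q10 
   q10    q9  q11 
   q11   q11  q11 
(> = start, * = accepting)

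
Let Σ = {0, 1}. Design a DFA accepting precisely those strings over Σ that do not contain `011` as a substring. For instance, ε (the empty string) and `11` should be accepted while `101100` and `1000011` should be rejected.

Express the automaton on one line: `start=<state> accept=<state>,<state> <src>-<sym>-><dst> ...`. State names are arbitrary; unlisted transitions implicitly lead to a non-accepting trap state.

Track partial matches of the forbidden pattern `011`. State s3 is a dead state reached once `011` has occurred; every other state accepts. s0 means no part of `011` is currently matched.
        0   1  
>* s0   s1  s0 
 * s1   s1  s2 
 * s2   s1  s3 
   s3   s3  s3 
(> = start, * = accepting)

start=s0 accept=s0,s1,s2 s0-0->s1 s0-1->s0 s1-0->s1 s1-1->s2 s2-0->s1 s2-1->s3 s3-0->s3 s3-1->s3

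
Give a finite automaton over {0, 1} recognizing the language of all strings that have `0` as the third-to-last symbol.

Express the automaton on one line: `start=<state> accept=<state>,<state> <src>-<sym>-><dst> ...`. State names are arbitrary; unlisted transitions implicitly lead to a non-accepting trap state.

start=q0 accept=q7,q8,q9,q10 q0-0->q1 q0-1->q2 q1-0->q3 q1-1->q4 q2-0->q5 q2-1->q6 q3-0->q7 q3-1->q8 q4-0->q9 q4-1->q10 q5-0->q11 q5-1->q12 q6-0->q13 q6-1->q14 q7-0->q7 q7-1->q8 q8-0->q9 q8-1->q10 q9-0->q11 q9-1->q12 q10-0->q13 q10-1->q14 q11-0->q7 q11-1->q8 q12-0->q9 q12-1->q10 q13-0->q11 q13-1->q12 q14-0->q13 q14-1->q14

Because acceptance depends on a position counted from the end, the machine has to buffer the most recent 3 symbols. Make each state the string of the last up-to-3 symbols read; on input `x` shift the window left and append `x`. Accept when the buffered window has length 3 and begins with `0`.
          0    1  
>  q0     q1   q2 
   q1     q3   q4 
   q2     q5   q6 
   q3     q7   q8 
   q4     q9  q10 
   q5    q11  q12 
   q6    q13  q14 
 * q7     q7   q8 
 * q8     q9  q10 
 * q9    q11  q12 
 * q10   q13  q14 
   q11    q7   q8 
   q12    q9  q10 
   q13   q11  q12 
   q14   q13  q14 
(> = start, * = accepting)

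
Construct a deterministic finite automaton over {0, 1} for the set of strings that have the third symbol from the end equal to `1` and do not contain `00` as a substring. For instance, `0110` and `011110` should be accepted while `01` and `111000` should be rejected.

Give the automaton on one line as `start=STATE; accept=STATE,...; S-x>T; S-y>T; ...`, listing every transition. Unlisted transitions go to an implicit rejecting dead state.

start=q0; accept=q6,q7,q8; q0-0>q1; q0-1>q2; q1-0>q3; q1-1>q2; q2-0>q4; q2-1>q5; q3-0>q3; q3-1>q3; q4-0>q3; q4-1>q6; q5-0>q7; q5-1>q8; q6-0>q4; q6-1>q5; q7-0>q3; q7-1>q6; q8-0>q7; q8-1>q8

Handle the two conditions separately and then intersect. One (15 states) tracks the last 3 symbols read; the other (3 states) tracks partial matches of the forbidden pattern `00`. Each combined state is a pair, one component from each; accept when both components accept. Minimizing collapses redundant product states.
A 9-state machine:
        0   1  
>  q0   q1  q2 
   q1   q3  q2 
   q2   q4  q5 
   q3   q3  q3 
   q4   q3  q6 
   q5   q7  q8 
 * q6   q4  q5 
 * q7   q3  q6 
 * q8   q7  q8 
(> = start, * = accepting)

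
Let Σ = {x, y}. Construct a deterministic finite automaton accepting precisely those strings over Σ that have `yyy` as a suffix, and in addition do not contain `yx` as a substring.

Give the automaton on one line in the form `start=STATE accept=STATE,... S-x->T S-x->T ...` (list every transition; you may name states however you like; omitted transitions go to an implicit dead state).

start=q0 accept=q4 q0-x->q0 q0-y->q1 q1-x->q2 q1-y->q3 q2-x->q2 q2-y->q2 q3-x->q2 q3-y->q4 q4-x->q2 q4-y->q4

Build one automaton per condition and run them in lockstep. One (4 states) tracks how much of the suffix `yyy` has currently been matched; the other (3 states) tracks partial matches of the forbidden pattern `yx`. Each combined state is a pair, one component from each; accept when both components accept. Minimizing collapses redundant product states.
With 5 states:
        x   y  
>  q0   q0  q1 
   q1   q2  q3 
   q2   q2  q2 
   q3   q2  q4 
 * q4   q2  q4 
(> = start, * = accepting)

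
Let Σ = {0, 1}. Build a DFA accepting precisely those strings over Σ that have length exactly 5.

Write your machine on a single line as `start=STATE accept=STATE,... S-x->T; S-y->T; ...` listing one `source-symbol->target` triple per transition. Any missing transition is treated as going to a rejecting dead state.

start=q0; accept=q5; q0-0->q1; q0-1->q1; q1-0->q2; q1-1->q2; q2-0->q3; q2-1->q3; q3-0->q4; q3-1->q4; q4-0->q5; q4-1->q5; q5-0->q6; q5-1->q6; q6-0->q6; q6-1->q6

We only need to distinguish lengths 0, 1, …, 5, and '>5'. Chain q0 → q1 → q2 → q3 → q4 → q5 → q6 on every symbol, with q6 looping. Accepting states: {q5}.
A 7-state machine:
        0   1  
>  q0   q1  q1 
   q1   q2  q2 
   q2   q3  q3 
   q3   q4  q4 
   q4   q5  q5 
 * q5   q6  q6 
   q6   q6  q6 
(> = start, * = accepting)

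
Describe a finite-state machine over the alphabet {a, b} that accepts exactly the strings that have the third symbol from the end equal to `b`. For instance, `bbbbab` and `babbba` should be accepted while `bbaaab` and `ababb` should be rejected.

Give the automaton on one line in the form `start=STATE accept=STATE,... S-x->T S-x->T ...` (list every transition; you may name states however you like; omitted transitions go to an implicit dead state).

start=q0 accept=q11,q12,q13,q14 q0-a->q1 q0-b->q2 q1-a->q3 q1-b->q4 q2-a->q5 q2-b->q6 q3-a->q7 q3-b->q8 q4-a->q9 q4-b->q10 q5-a->q11 q5-b->q12 q6-a->q13 q6-b->q14 q7-a->q7 q7-b->q8 q8-a->q9 q8-b->q10 q9-a->q11 q9-b->q12 q10-a->q13 q10-b->q14 q11-a->q7 q11-b->q8 q12-a->q9 q12-b->q10 q13-a->q11 q13-b->q12 q14-a->q13 q14-b->q14

Because acceptance depends on a position counted from the end, the machine has to buffer the most recent 3 symbols. Make each state the string of the last up-to-3 symbols read; on input `x` shift the window left and append `x`. Accept when the buffered window has length 3 and begins with `b`.
With 15 states:
          a    b  
>  q0     q1   q2 
   q1     q3   q4 
   q2     q5   q6 
   q3     q7   q8 
   q4     q9  q10 
   q5    q11  q12 
   q6    q13  q14 
   q7     q7   q8 
   q8     q9  q10 
   q9    q11  q12 
   q10   q13  q14 
 * q11    q7   q8 
 * q12    q9  q10 
 * q13   q11  q12 
 * q14   q13  q14 
(> = start, * = accepting)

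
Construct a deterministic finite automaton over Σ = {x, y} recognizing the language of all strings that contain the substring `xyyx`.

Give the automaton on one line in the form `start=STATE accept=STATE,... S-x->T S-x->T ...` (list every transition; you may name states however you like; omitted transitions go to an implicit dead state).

start=q0 accept=q4 q0-x->q1 q0-y->q0 q1-x->q1 q1-y->q2 q2-x->q1 q2-y->q3 q3-x->q4 q3-y->q0 q4-x->q4 q4-y->q4

Track how much of `xyyx` has been matched so far: state q0 is no progress, q4 is the absorbing accept state reached once `xyyx` has occurred. Intermediate states record partial matches; on a mismatch, fall back to the longest reusable overlap.
With 5 states:
        x   y  
>  q0   q1  q0 
   q1   q1  q2 
   q2   q1  q3 
   q3   q4  q0 
 * q4   q4  q4 
(> = start, * = accepting)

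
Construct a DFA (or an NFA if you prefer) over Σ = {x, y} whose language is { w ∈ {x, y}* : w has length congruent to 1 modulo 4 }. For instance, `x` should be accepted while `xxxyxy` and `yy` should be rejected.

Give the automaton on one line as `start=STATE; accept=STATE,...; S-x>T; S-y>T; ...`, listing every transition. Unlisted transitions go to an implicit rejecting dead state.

start=S0; accept=S1; S0-x>S1; S0-y>S1; S1-x>S2; S1-y>S2; S2-x>S3; S2-y>S3; S3-x>S0; S3-y>S0

Count input length modulo 4: every symbol advances one step around the cycle S0 → S1 → S2 → S3 → S0. Accept at S1.
With 4 states:
        x   y  
>  S0   S1  S1 
 * S1   S2  S2 
   S2   S3  S3 
   S3   S0  S0 
(> = start, * = accepting)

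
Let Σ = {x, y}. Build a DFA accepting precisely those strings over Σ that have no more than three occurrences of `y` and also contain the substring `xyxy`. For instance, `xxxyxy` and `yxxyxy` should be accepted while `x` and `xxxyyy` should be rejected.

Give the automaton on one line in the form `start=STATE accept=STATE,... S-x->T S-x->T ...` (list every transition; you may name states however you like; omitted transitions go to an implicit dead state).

Run two small machines in parallel and take their product. The first has 5 states tracking the count of `y`s, saturating at 4; the second has 5 states tracking whether and how much of `xyxy` has been seen. A product state is a pair (one from each), accepting exactly when both do. Minimizing collapses redundant product states.
          x    y  
>  S0     S1   S2 
   S1     S1   S3 
   S2     S4   S5 
   S3     S6   S5 
   S4     S4   S7 
   S5     S5   S5 
   S6     S4   S8 
   S7     S9   S5 
 * S8     S8  S10 
   S9     S5  S10 
 * S10   S10   S5 
(> = start, * = accepting)

start=S0 accept=S8,S10 S0-x->S1 S0-y->S2 S1-x->S1 S1-y->S3 S2-x->S4 S2-y->S5 S3-x->S6 S3-y->S5 S4-x->S4 S4-y->S7 S5-x->S5 S5-y->S5 S6-x->S4 S6-y->S8 S7-x->S9 S7-y->S5 S8-x->S8 S8-y->S10 S9-x->S5 S9-y->S10 S10-x->S10 S10-y->S5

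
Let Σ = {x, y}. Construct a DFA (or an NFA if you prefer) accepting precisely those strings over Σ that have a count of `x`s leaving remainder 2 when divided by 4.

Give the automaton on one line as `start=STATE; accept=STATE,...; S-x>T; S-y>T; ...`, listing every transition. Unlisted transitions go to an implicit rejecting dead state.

start=s0; accept=s2; s0-x>s1; s0-y>s0; s1-x>s2; s1-y>s1; s2-x>s3; s2-y>s2; s3-x>s0; s3-y>s3

Keep the running count of `x`s modulo 4: each `x` advances along the cycle s0 → s1 → s2 → s3 → s0 while other symbols loop. Accept at s2.
        x   y  
>  s0   s1  s0 
   s1   s2  s1 
 * s2   s3  s2 
   s3   s0  s3 
(> = start, * = accepting)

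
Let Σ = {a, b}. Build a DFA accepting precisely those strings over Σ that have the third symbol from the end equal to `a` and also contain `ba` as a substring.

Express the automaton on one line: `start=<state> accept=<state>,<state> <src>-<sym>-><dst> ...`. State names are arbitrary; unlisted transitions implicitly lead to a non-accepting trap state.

Handle the two conditions separately and then intersect. One (15 states) tracks the last 3 symbols read; the other (3 states) tracks whether and how much of `ba` has been seen. Each combined state is a pair, one component from each; accept when both components accept. Equivalent product states are then merged.
          a    b  
>  q0     q1   q2 
   q1     q1   q3 
   q2     q4   q2 
   q3     q5   q2 
   q4     q6   q7 
 * q5     q6   q7 
   q6     q8   q9 
   q7     q5  q10 
 * q8     q8   q9 
 * q9     q5  q10 
 * q10    q4   q2 
(> = start, * = accepting)

start=q0 accept=q5,q8,q9,q10 q0-a->q1 q0-b->q2 q1-a->q1 q1-b->q3 q2-a->q4 q2-b->q2 q3-a->q5 q3-b->q2 q4-a->q6 q4-b->q7 q5-a->q6 q5-b->q7 q6-a->q8 q6-b->q9 q7-a->q5 q7-b->q10 q8-a->q8 q8-b->q9 q9-a->q5 q9-b->q10 q10-a->q4 q10-b->q2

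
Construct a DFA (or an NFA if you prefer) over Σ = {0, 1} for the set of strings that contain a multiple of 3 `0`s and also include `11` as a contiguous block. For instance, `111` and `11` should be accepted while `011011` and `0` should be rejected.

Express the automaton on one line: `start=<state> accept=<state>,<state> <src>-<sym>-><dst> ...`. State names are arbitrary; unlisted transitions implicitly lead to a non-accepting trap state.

start=s0 accept=s5 s0-0->s1 s0-1->s2 s1-0->s3 s1-1->s4 s2-0->s1 s2-1->s5 s3-0->s0 s3-1->s6 s4-0->s3 s4-1->s7 s5-0->s7 s5-1->s5 s6-0->s0 s6-1->s8 s7-0->s8 s7-1->s7 s8-0->s5 s8-1->s8

Build one automaton per condition and run them in lockstep. The first has 3 states tracking the count of `0`s modulo 3; the second has 3 states tracking whether and how much of `11` has been seen. A product state is a pair (one from each), accepting exactly when both do.
        0   1  
>  s0   s1  s2 
   s1   s3  s4 
   s2   s1  s5 
   s3   s0  s6 
   s4   s3  s7 
 * s5   s7  s5 
   s6   s0  s8 
   s7   s8  s7 
   s8   s5  s8 
(> = start, * = accepting)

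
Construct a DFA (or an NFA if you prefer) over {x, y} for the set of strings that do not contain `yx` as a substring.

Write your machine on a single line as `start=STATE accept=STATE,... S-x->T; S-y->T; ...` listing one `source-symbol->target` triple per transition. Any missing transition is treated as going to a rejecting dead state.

Track partial matches of the forbidden pattern `yx`. State q2 is a dead state reached once `yx` has occurred; every other state accepts. q0 means no part of `yx` is currently matched.
3 states suffice.
        x   y  
>* q0   q0  q1 
 * q1   q2  q1 
   q2   q2  q2 
(> = start, * = accepting)

start=q0; accept=q0,q1; q0-x->q0; q0-y->q1; q1-x->q2; q1-y->q1; q2-x->q2; q2-y->q2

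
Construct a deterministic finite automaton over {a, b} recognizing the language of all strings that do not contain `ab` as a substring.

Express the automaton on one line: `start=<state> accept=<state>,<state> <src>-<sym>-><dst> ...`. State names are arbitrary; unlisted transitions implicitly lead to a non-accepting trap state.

This is the complement of 'contains `ab`'. Use the same substring-matching states — s0 through s2 holding how much of `ab` has just been matched — but flip the accepting set: everything except the trap s2 accepts.
With 3 states:
        a   b  
>* s0   s1  s0 
 * s1   s1  s2 
   s2   s2  s2 
(> = start, * = accepting)

start=s0 accept=s0,s1 s0-a->s1 s0-b->s0 s1-a->s1 s1-b->s2 s2-a->s2 s2-b->s2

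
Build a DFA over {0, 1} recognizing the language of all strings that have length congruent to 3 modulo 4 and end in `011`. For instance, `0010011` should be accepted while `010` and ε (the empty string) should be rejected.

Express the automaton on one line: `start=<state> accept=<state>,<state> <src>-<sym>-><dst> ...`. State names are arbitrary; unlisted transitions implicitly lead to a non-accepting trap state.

Build one automaton per condition and run them in lockstep. One (4 states) tracks the input length modulo 4; the other (4 states) tracks how much of the suffix `011` has currently been matched. Each combined state is a pair, one component from each; accept when both components accept.
A 16-state machine:
          0    1  
>  s0     s1   s2 
   s1     s3   s4 
   s2     s3   s5 
   s3     s6   s7 
   s4     s6   s8 
   s5     s6   s9 
   s6    s10  s11 
   s7    s10  s12 
 * s8    s10   s0 
   s9    s10   s0 
   s10    s1  s13 
   s11    s1  s14 
   s12    s1   s2 
   s13    s3  s15 
   s14    s3   s5 
   s15    s6   s9 
(> = start, * = accepting)

start=s0 accept=s8 s0-0->s1 s0-1->s2 s1-0->s3 s1-1->s4 s2-0->s3 s2-1->s5 s3-0->s6 s3-1->s7 s4-0->s6 s4-1->s8 s5-0->s6 s5-1->s9 s6-0->s10 s6-1->s11 s7-0->s10 s7-1->s12 s8-0->s10 s8-1->s0 s9-0->s10 s9-1->s0 s10-0->s1 s10-1->s13 s11-0->s1 s11-1->s14 s12-0->s1 s12-1->s2 s13-0->s3 s13-1->s15 s14-0->s3 s14-1->s5 s15-0->s6 s15-1->s9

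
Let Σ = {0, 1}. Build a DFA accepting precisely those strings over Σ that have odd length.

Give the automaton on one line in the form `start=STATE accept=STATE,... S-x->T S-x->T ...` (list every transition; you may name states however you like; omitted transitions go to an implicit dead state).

Only the length mod 2 matters, so use a 2-cycle: from any state, every input symbol moves to the next state, wrapping q1 back to q0. Mark q1 accepting.
A 2-state machine:
        0   1  
>  q0   q1  q1 
 * q1   q0  q0 
(> = start, * = accepting)

start=q0 accept=q1 q0-0->q1 q0-1->q1 q1-0->q0 q1-1->q0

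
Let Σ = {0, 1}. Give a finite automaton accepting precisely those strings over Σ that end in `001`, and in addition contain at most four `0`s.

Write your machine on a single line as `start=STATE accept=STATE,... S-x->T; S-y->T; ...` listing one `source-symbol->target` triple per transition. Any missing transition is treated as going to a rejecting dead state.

Build one automaton per condition and run them in lockstep. The first has 4 states tracking how much of the suffix `001` has currently been matched; the second has 6 states tracking the count of `0`s, saturating at 5. A product state is a pair (one from each), accepting exactly when both do. After merging equivalent states the machine shrinks.
12 states suffice.
          0    1  
>  q0     q1   q0 
   q1     q2   q3 
   q2     q4   q5 
   q3     q6   q3 
   q4     q7   q8 
 * q5     q9  q10 
   q6     q4  q10 
   q7    q11   q8 
 * q8    q11  q11 
   q9     q7  q11 
   q10    q9  q10 
   q11   q11  q11 
(> = start, * = accepting)

start=q0; accept=q5,q8; q0-0->q1; q0-1->q0; q1-0->q2; q1-1->q3; q2-0->q4; q2-1->q5; q3-0->q6; q3-1->q3; q4-0->q7; q4-1->q8; q5-0->q9; q5-1->q10; q6-0->q4; q6-1->q10; q7-0->q11; q7-1->q8; q8-0->q11; q8-1->q11; q9-0->q7; q9-1->q11; q10-0->q9; q10-1->q10; q11-0->q11; q11-1->q11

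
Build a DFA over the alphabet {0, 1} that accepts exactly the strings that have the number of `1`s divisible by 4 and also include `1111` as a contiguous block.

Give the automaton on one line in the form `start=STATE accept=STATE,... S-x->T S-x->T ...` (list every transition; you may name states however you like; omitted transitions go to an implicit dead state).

Handle the two conditions separately and then intersect. The first has 4 states tracking the count of `1`s modulo 4; the second has 5 states tracking whether and how much of `1111` has been seen. A product state is a pair (one from each), accepting exactly when both do.
       0  1 
>  A   A  B 
   B   C  D 
   C   C  E 
   D   F  G 
   E   F  H 
   F   F  I 
   G   J  K 
   H   J  L 
   I   J  M 
   J   J  N 
 * K   K  O 
   L   A  O 
   M   A  P 
   N   A  Q 
   O   O  R 
   P   C  R 
   Q   C  S 
   R   R  T 
   S   F  T 
   T   T  K 
(> = start, * = accepting)

start=A accept=K A-0->A A-1->B B-0->C B-1->D C-0->C C-1->E D-0->F D-1->G E-0->F E-1->H F-0->F F-1->I G-0->J G-1->K H-0->J H-1->L I-0->J I-1->M J-0->J J-1->N K-0->K K-1->O L-0->A L-1->O M-0->A M-1->P N-0->A N-1->Q O-0->O O-1->R P-0->C P-1->R Q-0->C Q-1->S R-0->R R-1->T S-0->F S-1->T T-0->T T-1->K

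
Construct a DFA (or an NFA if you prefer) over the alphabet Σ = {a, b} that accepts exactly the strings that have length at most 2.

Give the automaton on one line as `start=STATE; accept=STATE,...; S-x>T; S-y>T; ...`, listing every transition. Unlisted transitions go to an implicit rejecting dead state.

start=s0; accept=s0,s1,s2; s0-a>s1; s0-b>s1; s1-a>s2; s1-b>s2; s2-a>s3; s2-b>s3; s3-a>s3; s3-b>s3

Count input length up to 3: every symbol moves from s0 toward s3, which means 'more than 2' and absorbs. Accept from {s0, s1, s2}.
With 4 states:
        a   b  
>* s0   s1  s1 
 * s1   s2  s2 
 * s2   s3  s3 
   s3   s3  s3 
(> = start, * = accepting)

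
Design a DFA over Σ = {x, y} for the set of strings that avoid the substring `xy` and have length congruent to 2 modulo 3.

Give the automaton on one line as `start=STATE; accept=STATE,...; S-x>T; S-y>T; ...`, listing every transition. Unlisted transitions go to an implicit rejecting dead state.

start=S0; accept=S3,S5; S0-x>S1; S0-y>S2; S1-x>S3; S1-y>S4; S2-x>S3; S2-y>S5; S3-x>S6; S3-y>S4; S4-x>S4; S4-y>S4; S5-x>S6; S5-y>S0; S6-x>S1; S6-y>S4

Build one automaton per condition and run them in lockstep. One (3 states) tracks partial matches of the forbidden pattern `xy`; the other (3 states) tracks the input length modulo 3. Each combined state is a pair, one component from each; accept when both components accept. Minimizing collapses redundant product states.
7 states suffice.
        x   y  
>  S0   S1  S2 
   S1   S3  S4 
   S2   S3  S5 
 * S3   S6  S4 
   S4   S4  S4 
 * S5   S6  S0 
   S6   S1  S4 
(> = start, * = accepting)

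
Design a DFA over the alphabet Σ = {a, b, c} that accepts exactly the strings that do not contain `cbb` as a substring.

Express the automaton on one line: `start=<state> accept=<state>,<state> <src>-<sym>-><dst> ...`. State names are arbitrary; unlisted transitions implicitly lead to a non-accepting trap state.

Track partial matches of the forbidden pattern `cbb`. State q3 is a dead state reached once `cbb` has occurred; every other state accepts. q0 means no part of `cbb` is currently matched.
A 4-state machine:
        a   b   c  
>* q0   q0  q0  q1 
 * q1   q0  q2  q1 
 * q2   q0  q3  q1 
   q3   q3  q3  q3 
(> = start, * = accepting)

start=q0 accept=q0,q1,q2 q0-a->q0 q0-b->q0 q0-c->q1 q1-a->q0 q1-b->q2 q1-c->q1 q2-a->q0 q2-b->q3 q2-c->q1 q3-a->q3 q3-b->q3 q3-c->q3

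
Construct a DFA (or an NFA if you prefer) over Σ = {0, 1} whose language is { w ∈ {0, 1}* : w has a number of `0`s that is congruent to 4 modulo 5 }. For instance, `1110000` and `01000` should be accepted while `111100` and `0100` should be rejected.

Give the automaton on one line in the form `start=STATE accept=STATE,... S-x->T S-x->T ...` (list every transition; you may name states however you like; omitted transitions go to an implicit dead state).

start=s0 accept=s4 s0-0->s1 s0-1->s0 s1-0->s2 s1-1->s1 s2-0->s3 s2-1->s2 s3-0->s4 s3-1->s3 s4-0->s0 s4-1->s4

Keep the running count of `0`s modulo 5: each `0` advances along the cycle s0 → s1 → s2 → s3 → s4 → s0 while other symbols loop. Accept at s4.
A 5-state machine:
        0   1  
>  s0   s1  s0 
   s1   s2  s1 
   s2   s3  s2 
   s3   s4  s3 
 * s4   s0  s4 
(> = start, * = accepting)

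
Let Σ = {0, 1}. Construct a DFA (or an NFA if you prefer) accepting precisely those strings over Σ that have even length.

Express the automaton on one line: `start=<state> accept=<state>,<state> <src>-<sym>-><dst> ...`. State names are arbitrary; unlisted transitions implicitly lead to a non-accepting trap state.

Only the length mod 2 matters, so use a 2-cycle: from any state, every input symbol moves to the next state, wrapping S1 back to S0. Mark S0 accepting.
        0   1  
>* S0   S1  S1 
   S1   S0  S0 
(> = start, * = accepting)

start=S0 accept=S0 S0-0->S1 S0-1->S1 S1-0->S0 S1-1->S0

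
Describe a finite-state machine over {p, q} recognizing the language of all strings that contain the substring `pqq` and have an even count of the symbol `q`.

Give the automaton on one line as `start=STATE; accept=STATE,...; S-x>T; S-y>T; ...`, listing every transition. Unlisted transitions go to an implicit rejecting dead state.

start=S0; accept=S5; S0-p>S1; S0-q>S2; S1-p>S1; S1-q>S3; S2-p>S4; S2-q>S0; S3-p>S4; S3-q>S5; S4-p>S4; S4-q>S6; S5-p>S5; S5-q>S7; S6-p>S1; S6-q>S7; S7-p>S7; S7-q>S5

Build one automaton per condition and run them in lockstep. One (4 states) tracks whether and how much of `pqq` has been seen; the other (2 states) tracks the count of `q`s modulo 2. Each combined state is a pair, one component from each; accept when both components accept.
8 states suffice.
        p   q  
>  S0   S1  S2 
   S1   S1  S3 
   S2   S4  S0 
   S3   S4  S5 
   S4   S4  S6 
 * S5   S5  S7 
   S6   S1  S7 
   S7   S7  S5 
(> = start, * = accepting)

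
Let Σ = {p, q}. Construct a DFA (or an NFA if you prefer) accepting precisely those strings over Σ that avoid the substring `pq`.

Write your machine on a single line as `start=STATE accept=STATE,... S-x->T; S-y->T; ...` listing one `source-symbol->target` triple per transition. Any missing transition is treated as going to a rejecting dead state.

start=S0; accept=S0,S1; S0-p->S1; S0-q->S0; S1-p->S1; S1-q->S2; S2-p->S2; S2-q->S2

This is the complement of 'contains `pq`'. Use the same substring-matching states — S0 through S2 holding how much of `pq` has just been matched — but flip the accepting set: everything except the trap S2 accepts.
A 3-state machine:
        p   q  
>* S0   S1  S0 
 * S1   S1  S2 
   S2   S2  S2 
(> = start, * = accepting)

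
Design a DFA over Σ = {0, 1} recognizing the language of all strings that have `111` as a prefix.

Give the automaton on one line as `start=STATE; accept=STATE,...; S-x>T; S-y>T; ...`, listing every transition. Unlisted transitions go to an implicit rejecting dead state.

start=q0; accept=q3; q0-0>q4; q0-1>q1; q1-0>q4; q1-1>q2; q2-0>q4; q2-1>q3; q3-0>q3; q3-1>q3; q4-0>q4; q4-1>q4

Walk along `111` while the input agrees: from q0 take `1` to q1, and so on. Any deviation drops to the rejecting sink q4. Once q3 is reached the prefix is confirmed and every continuation is accepted.
A 5-state machine:
        0   1  
>  q0   q4  q1 
   q1   q4  q2 
   q2   q4  q3 
 * q3   q3  q3 
   q4   q4  q4 
(> = start, * = accepting)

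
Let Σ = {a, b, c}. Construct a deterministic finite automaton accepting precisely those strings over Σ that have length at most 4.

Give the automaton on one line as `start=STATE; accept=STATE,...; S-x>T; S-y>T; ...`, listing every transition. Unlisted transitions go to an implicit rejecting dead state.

start=S0; accept=S0,S1,S2,S3,S4; S0-a>S1; S0-b>S1; S0-c>S1; S1-a>S2; S1-b>S2; S1-c>S2; S2-a>S3; S2-b>S3; S2-c>S3; S3-a>S4; S3-b>S4; S3-c>S4; S4-a>S5; S4-b>S5; S4-c>S5; S5-a>S5; S5-b>S5; S5-c>S5

We only need to distinguish lengths 0, 1, …, 4, and '>4'. Chain S0 → S1 → S2 → S3 → S4 → S5 on every symbol, with S5 looping. Accepting states: {S0, S1, S2, S3, S4}.
With 6 states:
        a   b   c  
>* S0   S1  S1  S1 
 * S1   S2  S2  S2 
 * S2   S3  S3  S3 
 * S3   S4  S4  S4 
 * S4   S5  S5  S5 
   S5   S5  S5  S5 
(> = start, * = accepting)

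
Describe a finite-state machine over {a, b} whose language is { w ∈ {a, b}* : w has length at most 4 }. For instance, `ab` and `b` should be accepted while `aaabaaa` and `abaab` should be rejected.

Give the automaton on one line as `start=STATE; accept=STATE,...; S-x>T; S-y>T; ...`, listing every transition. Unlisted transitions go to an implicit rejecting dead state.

Count input length up to 5: every symbol moves from q0 toward q5, which means 'more than 4' and absorbs. Accept from {q0, q1, q2, q3, q4}.
With 6 states:
        a   b  
>* q0   q1  q1 
 * q1   q2  q2 
 * q2   q3  q3 
 * q3   q4  q4 
 * q4   q5  q5 
   q5   q5  q5 
(> = start, * = accepting)

start=q0; accept=q0,q1,q2,q3,q4; q0-a>q1; q0-b>q1; q1-a>q2; q1-b>q2; q2-a>q3; q2-b>q3; q3-a>q4; q3-b>q4; q4-a>q5; q4-b>q5; q5-a>q5; q5-b>q5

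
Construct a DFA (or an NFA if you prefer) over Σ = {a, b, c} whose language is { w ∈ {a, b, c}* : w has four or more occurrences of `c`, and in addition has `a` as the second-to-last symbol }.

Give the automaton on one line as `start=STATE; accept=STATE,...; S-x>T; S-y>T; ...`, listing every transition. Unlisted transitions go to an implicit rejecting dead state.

Run two small machines in parallel and take their product. One (6 states) tracks the count of `c`s, saturating at 5; the other (13 states) tracks the last 2 symbols read. Each combined state is a pair, one component from each; accept when both components accept. After merging equivalent states the machine shrinks.
With 9 states:
        a   b   c  
>  S0   S0  S0  S1 
   S1   S1  S1  S2 
   S2   S2  S2  S3 
   S3   S4  S3  S5 
   S4   S4  S3  S6 
   S5   S7  S5  S5 
 * S6   S7  S5  S5 
   S7   S8  S6  S6 
 * S8   S8  S6  S6 
(> = start, * = accepting)

start=S0; accept=S6,S8; S0-a>S0; S0-b>S0; S0-c>S1; S1-a>S1; S1-b>S1; S1-c>S2; S2-a>S2; S2-b>S2; S2-c>S3; S3-a>S4; S3-b>S3; S3-c>S5; S4-a>S4; S4-b>S3; S4-c>S6; S5-a>S7; S5-b>S5; S5-c>S5; S6-a>S7; S6-b>S5; S6-c>S5; S7-a>S8; S7-b>S6; S7-c>S6; S8-a>S8; S8-b>S6; S8-c>S6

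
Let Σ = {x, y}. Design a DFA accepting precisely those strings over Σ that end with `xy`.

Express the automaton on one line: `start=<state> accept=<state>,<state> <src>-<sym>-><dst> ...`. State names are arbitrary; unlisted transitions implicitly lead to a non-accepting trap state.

start=A accept=C A-x->B A-y->A B-x->B B-y->C C-x->B C-y->A

Remember how much of `xy` the current input suffix matches. State A means no match yet; B means the last symbol is `x`; C means the last 2 symbols are `xy`. Only C accepts. On a mismatch, fall back to the longest proper suffix that is still a prefix of `xy`.
       x  y 
>  A   B  A 
   B   B  C 
 * C   B  A 
(> = start, * = accepting)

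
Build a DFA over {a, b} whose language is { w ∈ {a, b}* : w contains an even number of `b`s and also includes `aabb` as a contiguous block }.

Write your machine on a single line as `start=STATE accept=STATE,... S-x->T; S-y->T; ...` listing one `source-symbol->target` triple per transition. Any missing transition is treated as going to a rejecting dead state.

start=q0; accept=q7; q0-a->q1; q0-b->q2; q1-a->q3; q1-b->q2; q2-a->q4; q2-b->q0; q3-a->q3; q3-b->q5; q4-a->q6; q4-b->q0; q5-a->q4; q5-b->q7; q6-a->q6; q6-b->q8; q7-a->q7; q7-b->q9; q8-a->q1; q8-b->q9; q9-a->q9; q9-b->q7

Handle the two conditions separately and then intersect. The first has 2 states tracking the count of `b`s modulo 2; the second has 5 states tracking whether and how much of `aabb` has been seen. A product state is a pair (one from each), accepting exactly when both do.
With 10 states:
        a   b  
>  q0   q1  q2 
   q1   q3  q2 
   q2   q4  q0 
   q3   q3  q5 
   q4   q6  q0 
   q5   q4  q7 
   q6   q6  q8 
 * q7   q7  q9 
   q8   q1  q9 
   q9   q9  q7 
(> = start, * = accepting)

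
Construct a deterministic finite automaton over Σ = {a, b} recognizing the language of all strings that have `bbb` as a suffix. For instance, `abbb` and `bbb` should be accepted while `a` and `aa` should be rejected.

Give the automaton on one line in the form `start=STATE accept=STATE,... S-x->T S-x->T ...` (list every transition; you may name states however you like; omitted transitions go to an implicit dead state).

Remember how much of `bbb` the current input suffix matches. State S0 means no match yet; S1 means the last symbol is `b`; S2 means the last 2 symbols are `bb`; S3 means the last 3 symbols are `bbb`. Only S3 accepts. On a mismatch, fall back to the longest proper suffix that is still a prefix of `bbb`.
A 4-state machine:
        a   b  
>  S0   S0  S1 
   S1   S0  S2 
   S2   S0  S3 
 * S3   S0  S3 
(> = start, * = accepting)

start=S0 accept=S3 S0-a->S0 S0-b->S1 S1-a->S0 S1-b->S2 S2-a->S0 S2-b->S3 S3-a->S0 S3-b->S3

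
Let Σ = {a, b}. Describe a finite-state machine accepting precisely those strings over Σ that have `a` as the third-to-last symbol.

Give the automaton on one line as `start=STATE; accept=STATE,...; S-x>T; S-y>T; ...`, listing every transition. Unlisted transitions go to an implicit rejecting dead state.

start=S0; accept=S7,S8,S9,S10; S0-a>S1; S0-b>S2; S1-a>S3; S1-b>S4; S2-a>S5; S2-b>S6; S3-a>S7; S3-b>S8; S4-a>S9; S4-b>S10; S5-a>S11; S5-b>S12; S6-a>S13; S6-b>S14; S7-a>S7; S7-b>S8; S8-a>S9; S8-b>S10; S9-a>S11; S9-b>S12; S10-a>S13; S10-b>S14; S11-a>S7; S11-b>S8; S12-a>S9; S12-b>S10; S13-a>S11; S13-b>S12; S14-a>S13; S14-b>S14

A DFA must remember the last 3 symbols (since which symbol is third-to-last isn't known until the input ends). Use one state per possible window of the last ≤3 symbols; accept from those whose window starts with `a`.
A 15-state machine:
          a    b  
>  S0     S1   S2 
   S1     S3   S4 
   S2     S5   S6 
   S3     S7   S8 
   S4     S9  S10 
   S5    S11  S12 
   S6    S13  S14 
 * S7     S7   S8 
 * S8     S9  S10 
 * S9    S11  S12 
 * S10   S13  S14 
   S11    S7   S8 
   S12    S9  S10 
   S13   S11  S12 
   S14   S13  S14 
(> = start, * = accepting)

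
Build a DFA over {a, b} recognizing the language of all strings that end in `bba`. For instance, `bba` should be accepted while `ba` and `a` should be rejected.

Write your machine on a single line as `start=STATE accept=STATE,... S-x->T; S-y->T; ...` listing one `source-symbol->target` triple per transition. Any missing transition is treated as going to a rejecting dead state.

start=S0; accept=S3; S0-a->S0; S0-b->S1; S1-a->S0; S1-b->S2; S2-a->S3; S2-b->S2; S3-a->S0; S3-b->S1

Remember how much of `bba` the current input suffix matches. State S0 means no match yet; S1 means the last symbol is `b`; S2 means the last 2 symbols are `bb`; S3 means the last 3 symbols are `bba`. Only S3 accepts. On a mismatch, fall back to the longest proper suffix that is still a prefix of `bba`.
        a   b  
>  S0   S0  S1 
   S1   S0  S2 
   S2   S3  S2 
 * S3   S0  S1 
(> = start, * = accepting)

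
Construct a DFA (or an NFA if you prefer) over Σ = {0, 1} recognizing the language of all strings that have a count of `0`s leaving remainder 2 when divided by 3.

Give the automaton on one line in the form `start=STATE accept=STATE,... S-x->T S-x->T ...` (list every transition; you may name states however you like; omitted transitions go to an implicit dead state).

Keep the running count of `0`s modulo 3: each `0` advances along the cycle S0 → S1 → S2 → S0 while other symbols loop. Accept at S2.
With 3 states:
        0   1  
>  S0   S1  S0 
   S1   S2  S1 
 * S2   S0  S2 
(> = start, * = accepting)

start=S0 accept=S2 S0-0->S1 S0-1->S0 S1-0->S2 S1-1->S1 S2-0->S0 S2-1->S2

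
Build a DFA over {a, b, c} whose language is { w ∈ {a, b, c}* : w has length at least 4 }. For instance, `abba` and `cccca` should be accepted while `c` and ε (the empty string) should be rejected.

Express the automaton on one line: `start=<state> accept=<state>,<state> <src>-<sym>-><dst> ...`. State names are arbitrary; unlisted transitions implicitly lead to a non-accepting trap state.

start=q0 accept=q4,q5 q0-a->q1 q0-b->q1 q0-c->q1 q1-a->q2 q1-b->q2 q1-c->q2 q2-a->q3 q2-b->q3 q2-c->q3 q3-a->q4 q3-b->q4 q3-c->q4 q4-a->q5 q4-b->q5 q4-c->q5 q5-a->q5 q5-b->q5 q5-c->q5

Count input length up to 5: every symbol moves from q0 toward q5, which means 'more than 4' and absorbs. Accept from {q4, q5}.
        a   b   c  
>  q0   q1  q1  q1 
   q1   q2  q2  q2 
   q2   q3  q3  q3 
   q3   q4  q4  q4 
 * q4   q5  q5  q5 
 * q5   q5  q5  q5 
(> = start, * = accepting)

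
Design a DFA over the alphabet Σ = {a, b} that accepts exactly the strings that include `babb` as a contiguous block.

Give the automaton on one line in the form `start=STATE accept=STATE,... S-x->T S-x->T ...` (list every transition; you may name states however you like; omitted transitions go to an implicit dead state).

start=q0 accept=q4 q0-a->q0 q0-b->q1 q1-a->q2 q1-b->q1 q2-a->q0 q2-b->q3 q3-a->q2 q3-b->q4 q4-a->q4 q4-b->q4

States q0..q3 record the length of the longest prefix of `babb` that matches the current input suffix. Reaching q4 means `babb` has been seen, and we stay there forever. Accept from q4.
5 states suffice.
        a   b  
>  q0   q0  q1 
   q1   q2  q1 
   q2   q0  q3 
   q3   q2  q4 
 * q4   q4  q4 
(> = start, * = accepting)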